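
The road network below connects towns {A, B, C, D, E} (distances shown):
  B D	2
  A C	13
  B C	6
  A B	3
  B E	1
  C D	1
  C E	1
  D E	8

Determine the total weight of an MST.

Grow the tree from A using Prim:
Step 1: frontier [A B 3, A C 13] → take A B (3); add B.
Step 2: frontier [A C 13, B E 1, B D 2, B C 6] → take B E (1); add E.
Step 3: frontier [A C 13, B D 2, B C 6, C E 1, D E 8] → take C E (1); add C.
Step 4: frontier [B D 2, C D 1, D E 8] → take C D (1); add D.
MST edges: A B, B E, C E, C D; total weight 3+1+1+1 = 6.

6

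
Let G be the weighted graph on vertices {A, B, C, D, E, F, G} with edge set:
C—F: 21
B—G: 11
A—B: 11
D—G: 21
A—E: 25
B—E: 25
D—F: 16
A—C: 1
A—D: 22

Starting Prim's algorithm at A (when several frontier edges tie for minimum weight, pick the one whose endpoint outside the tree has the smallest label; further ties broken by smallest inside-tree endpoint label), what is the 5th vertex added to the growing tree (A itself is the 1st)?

Prim, starting at A.
Step 1: frontier [A—C 1, A—B 11, A—D 22, A—E 25] → take A—C (1); add C.
Step 2: frontier [A—B 11, A—D 22, A—E 25, C—F 21] → take A—B (11); add B.
Step 3: frontier [A—D 22, A—E 25, B—G 11, B—E 25, C—F 21] → take B—G (11); add G.
Step 4: frontier [A—D 22, A—E 25, B—E 25, C—F 21, D—G 21] → take D—G (21); add D.
Step 5: frontier [A—E 25, B—E 25, C—F 21, D—F 16] → take D—F (16); add F.
Step 6: frontier [A—E 25, B—E 25] → take A—E (25); add E.
Vertex order: A, C, B, G, D, F, E. The 5th vertex is D.

D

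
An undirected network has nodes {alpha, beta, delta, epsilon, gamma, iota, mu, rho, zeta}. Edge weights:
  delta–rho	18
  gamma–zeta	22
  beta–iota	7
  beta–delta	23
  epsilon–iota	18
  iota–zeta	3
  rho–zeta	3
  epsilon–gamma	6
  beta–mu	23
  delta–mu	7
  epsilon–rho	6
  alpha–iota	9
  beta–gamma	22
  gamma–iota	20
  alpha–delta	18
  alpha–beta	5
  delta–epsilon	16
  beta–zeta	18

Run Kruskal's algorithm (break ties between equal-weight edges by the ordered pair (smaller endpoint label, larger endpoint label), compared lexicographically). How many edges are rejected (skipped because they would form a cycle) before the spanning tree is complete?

1

Kruskal: consider edges lightest-first.
iota–zeta (3): add — endpoints in different components.
rho–zeta (3): add — endpoints in different components.
alpha–beta (5): add — endpoints in different components.
epsilon–gamma (6): add — endpoints in different components.
epsilon–rho (6): add — endpoints in different components.
beta–iota (7): add — endpoints in different components.
delta–mu (7): add — endpoints in different components.
alpha–iota (9): skip — iota and alpha already connected.
delta–epsilon (16): add — endpoints in different components.
Edges rejected before the tree was complete: 1.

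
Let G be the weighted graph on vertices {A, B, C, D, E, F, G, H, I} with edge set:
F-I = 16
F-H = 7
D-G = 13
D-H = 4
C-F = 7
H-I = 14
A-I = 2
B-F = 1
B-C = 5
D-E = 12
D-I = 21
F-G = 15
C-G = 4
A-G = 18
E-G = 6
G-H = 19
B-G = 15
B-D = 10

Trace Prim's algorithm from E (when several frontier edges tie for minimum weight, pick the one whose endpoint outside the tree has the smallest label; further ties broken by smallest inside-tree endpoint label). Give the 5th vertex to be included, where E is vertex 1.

F

Grow the tree from E using Prim:
Step 1: cheapest edge leaving the tree is E-G (6); add G.
Step 2: cheapest edge leaving the tree is C-G (4); add C.
Step 3: cheapest edge leaving the tree is B-C (5); add B.
Step 4: cheapest edge leaving the tree is B-F (1); add F.
Step 5: cheapest edge leaving the tree is F-H (7); add H.
Step 6: cheapest edge leaving the tree is D-H (4); add D.
Step 7: cheapest edge leaving the tree is H-I (14); add I.
Step 8: cheapest edge leaving the tree is A-I (2); add A.
Vertex order: E, G, C, B, F, H, D, I, A. The 5th vertex is F.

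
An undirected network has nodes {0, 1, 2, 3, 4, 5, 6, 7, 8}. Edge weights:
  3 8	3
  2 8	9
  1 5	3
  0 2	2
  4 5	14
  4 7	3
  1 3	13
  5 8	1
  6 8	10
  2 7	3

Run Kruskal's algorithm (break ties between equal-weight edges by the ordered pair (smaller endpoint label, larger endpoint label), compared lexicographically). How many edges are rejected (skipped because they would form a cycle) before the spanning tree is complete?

0

Kruskal: consider edges lightest-first.
5 8 (1): add — endpoints in different components.
0 2 (2): add — endpoints in different components.
1 5 (3): add — endpoints in different components.
2 7 (3): add — endpoints in different components.
3 8 (3): add — endpoints in different components.
4 7 (3): add — endpoints in different components.
2 8 (9): add — endpoints in different components.
6 8 (10): add — endpoints in different components.
Edges rejected before the tree was complete: 0.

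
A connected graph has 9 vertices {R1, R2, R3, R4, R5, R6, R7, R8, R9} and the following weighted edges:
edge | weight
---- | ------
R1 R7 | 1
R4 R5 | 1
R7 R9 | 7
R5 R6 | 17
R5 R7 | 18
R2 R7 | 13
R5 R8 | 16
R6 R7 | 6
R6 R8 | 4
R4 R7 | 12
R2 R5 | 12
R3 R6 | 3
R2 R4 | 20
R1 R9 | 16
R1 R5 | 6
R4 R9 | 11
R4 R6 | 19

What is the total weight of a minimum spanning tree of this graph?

40

Grow the tree from R9 using Prim:
Step 1: cheapest edge leaving the tree is R7 R9 (7); add R7.
Step 2: cheapest edge leaving the tree is R1 R7 (1); add R1.
Step 3: cheapest edge leaving the tree is R1 R5 (6); add R5.
Step 4: cheapest edge leaving the tree is R4 R5 (1); add R4.
Step 5: cheapest edge leaving the tree is R6 R7 (6); add R6.
Step 6: cheapest edge leaving the tree is R3 R6 (3); add R3.
Step 7: cheapest edge leaving the tree is R6 R8 (4); add R8.
Step 8: cheapest edge leaving the tree is R2 R5 (12); add R2.
MST edges: R7 R9, R1 R7, R1 R5, R4 R5, R6 R7, R3 R6, R6 R8, R2 R5; total weight 7+1+6+1+6+3+4+12 = 40.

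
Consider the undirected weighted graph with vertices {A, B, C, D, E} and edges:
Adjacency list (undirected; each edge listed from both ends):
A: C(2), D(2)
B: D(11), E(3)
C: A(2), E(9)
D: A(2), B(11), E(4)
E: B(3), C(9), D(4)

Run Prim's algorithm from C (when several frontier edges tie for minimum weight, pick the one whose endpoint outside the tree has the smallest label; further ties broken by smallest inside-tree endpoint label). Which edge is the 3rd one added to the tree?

D-E

Grow the tree from C using Prim:
Step 1: frontier [A—C 2, C—E 9] → take A—C (2); add A.
Step 2: frontier [A—D 2, C—E 9] → take A—D (2); add D.
Step 3: frontier [C—E 9, D—E 4, B—D 11] → take D—E (4); add E.
Step 4: frontier [B—D 11, B—E 3] → take B—E (3); add B.
The 3rd edge added is D—E.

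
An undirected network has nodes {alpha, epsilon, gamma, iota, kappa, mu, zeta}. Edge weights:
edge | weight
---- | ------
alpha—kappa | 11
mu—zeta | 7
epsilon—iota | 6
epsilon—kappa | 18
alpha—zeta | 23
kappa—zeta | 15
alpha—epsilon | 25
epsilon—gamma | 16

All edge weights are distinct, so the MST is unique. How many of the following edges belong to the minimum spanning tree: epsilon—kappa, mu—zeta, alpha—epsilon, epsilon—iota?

3

Kruskal: consider edges lightest-first.
epsilon—iota (6): add — endpoints in different components.
mu—zeta (7): add — endpoints in different components.
alpha—kappa (11): add — endpoints in different components.
kappa—zeta (15): add — endpoints in different components.
epsilon—gamma (16): add — endpoints in different components.
epsilon—kappa (18): add — endpoints in different components.
MST edge set: {epsilon—iota, mu—zeta, alpha—kappa, kappa—zeta, epsilon—gamma, epsilon—kappa}.
Of the listed edges, {epsilon—kappa, mu—zeta, epsilon—iota} are in the MST → 3.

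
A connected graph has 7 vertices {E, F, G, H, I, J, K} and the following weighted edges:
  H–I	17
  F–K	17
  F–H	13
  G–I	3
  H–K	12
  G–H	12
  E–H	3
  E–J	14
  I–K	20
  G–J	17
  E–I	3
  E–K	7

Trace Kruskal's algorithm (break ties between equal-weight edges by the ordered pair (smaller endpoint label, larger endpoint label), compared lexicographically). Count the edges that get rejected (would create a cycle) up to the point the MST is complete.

2

Kruskal: consider edges lightest-first.
E–H (3): add — endpoints in different components.
E–I (3): add — endpoints in different components.
G–I (3): add — endpoints in different components.
E–K (7): add — endpoints in different components.
G–H (12): skip — G and H already connected.
H–K (12): skip — H and K already connected.
F–H (13): add — endpoints in different components.
E–J (14): add — endpoints in different components.
Edges rejected before the tree was complete: 2.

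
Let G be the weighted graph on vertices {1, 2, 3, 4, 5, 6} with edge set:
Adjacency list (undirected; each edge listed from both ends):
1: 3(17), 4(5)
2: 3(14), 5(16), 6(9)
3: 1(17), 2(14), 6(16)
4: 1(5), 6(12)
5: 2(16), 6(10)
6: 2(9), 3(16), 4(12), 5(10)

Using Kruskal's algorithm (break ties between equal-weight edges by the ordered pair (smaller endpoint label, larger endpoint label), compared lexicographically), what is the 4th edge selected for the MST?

4-6

Kruskal's algorithm — process edges by increasing weight (ties by edge label):
1—4 (5): add. Components now {1,4} {2} {3} {5} {6}
2—6 (9): add. Components now {1,4} {2,6} {3} {5}
5—6 (10): add. Components now {1,4} {2,5,6} {3}
4—6 (12): add. Components now {1,2,4,5,6} {3}
2—3 (14): add. Components now {1,2,3,4,5,6}
The 4th edge added is 4—6.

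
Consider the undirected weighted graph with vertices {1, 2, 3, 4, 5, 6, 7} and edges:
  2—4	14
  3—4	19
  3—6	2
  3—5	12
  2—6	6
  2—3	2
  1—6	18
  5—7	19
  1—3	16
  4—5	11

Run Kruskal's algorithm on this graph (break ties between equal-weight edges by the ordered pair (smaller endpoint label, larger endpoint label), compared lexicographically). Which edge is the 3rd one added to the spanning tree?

4-5

Sort edges by weight, then run Kruskal:
2—3 (2): add. Components now {1} {2,3} {4} {5} {6} {7}
3—6 (2): add. Components now {1} {2,3,6} {4} {5} {7}
2—6 (6): skip — 2 and 6 already connected.
4—5 (11): add. Components now {1} {2,3,6} {4,5} {7}
3—5 (12): add. Components now {1} {2,3,4,5,6} {7}
2—4 (14): skip — 2 and 4 already connected.
1—3 (16): add. Components now {1,2,3,4,5,6} {7}
1—6 (18): skip — 1 and 6 already connected.
3—4 (19): skip — 3 and 4 already connected.
5—7 (19): add. Components now {1,2,3,4,5,6,7}
The 3rd edge added is 4—5.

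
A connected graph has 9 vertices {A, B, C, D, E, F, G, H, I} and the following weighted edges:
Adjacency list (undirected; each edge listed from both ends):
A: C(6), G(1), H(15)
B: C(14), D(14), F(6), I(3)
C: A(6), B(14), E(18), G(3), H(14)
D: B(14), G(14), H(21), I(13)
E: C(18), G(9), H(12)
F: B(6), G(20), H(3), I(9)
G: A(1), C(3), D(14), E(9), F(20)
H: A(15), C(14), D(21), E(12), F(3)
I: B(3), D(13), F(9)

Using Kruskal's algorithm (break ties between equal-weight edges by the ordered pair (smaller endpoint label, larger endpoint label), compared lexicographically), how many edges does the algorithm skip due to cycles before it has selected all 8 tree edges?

2

Sort edges by weight, then run Kruskal:
A—G (1): add — endpoints in different components.
B—I (3): add — endpoints in different components.
C—G (3): add — endpoints in different components.
F—H (3): add — endpoints in different components.
A—C (6): skip — A and C already connected.
B—F (6): add — endpoints in different components.
E—G (9): add — endpoints in different components.
F—I (9): skip — F and I already connected.
E—H (12): add — endpoints in different components.
D—I (13): add — endpoints in different components.
Edges rejected before the tree was complete: 2.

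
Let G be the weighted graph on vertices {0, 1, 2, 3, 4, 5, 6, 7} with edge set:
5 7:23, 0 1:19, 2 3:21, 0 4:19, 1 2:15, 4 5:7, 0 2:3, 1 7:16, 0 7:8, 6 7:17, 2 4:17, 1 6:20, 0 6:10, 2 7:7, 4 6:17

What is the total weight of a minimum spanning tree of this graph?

80

Kruskal: consider edges lightest-first.
0 2 (3): add — endpoints in different components.
2 7 (7): add — endpoints in different components.
4 5 (7): add — endpoints in different components.
0 7 (8): skip — 0 and 7 already connected.
0 6 (10): add — endpoints in different components.
1 2 (15): add — endpoints in different components.
1 7 (16): skip — 1 and 7 already connected.
2 4 (17): add — endpoints in different components.
4 6 (17): skip — 4 and 6 already connected.
6 7 (17): skip — 6 and 7 already connected.
0 1 (19): skip — 0 and 1 already connected.
0 4 (19): skip — 0 and 4 already connected.
1 6 (20): skip — 1 and 6 already connected.
2 3 (21): add — endpoints in different components.
MST edges: 0 2, 2 7, 4 5, 0 6, 1 2, 2 4, 2 3; total weight 3+7+7+10+15+17+21 = 80.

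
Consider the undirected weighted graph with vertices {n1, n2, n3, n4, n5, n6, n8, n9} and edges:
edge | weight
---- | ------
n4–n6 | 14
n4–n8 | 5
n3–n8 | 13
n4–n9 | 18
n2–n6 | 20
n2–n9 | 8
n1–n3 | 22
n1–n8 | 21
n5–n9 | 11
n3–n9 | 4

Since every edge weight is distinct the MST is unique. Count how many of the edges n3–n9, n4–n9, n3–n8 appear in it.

2

Kruskal's algorithm — process edges by increasing weight (ties by edge label):
n3–n9 (4): add — endpoints in different components.
n4–n8 (5): add — endpoints in different components.
n2–n9 (8): add — endpoints in different components.
n5–n9 (11): add — endpoints in different components.
n3–n8 (13): add — endpoints in different components.
n4–n6 (14): add — endpoints in different components.
n4–n9 (18): skip — n4 and n9 already connected.
n2–n6 (20): skip — n2 and n6 already connected.
n1–n8 (21): add — endpoints in different components.
MST edge set: {n3–n9, n4–n8, n2–n9, n5–n9, n3–n8, n4–n6, n1–n8}.
Of the listed edges, {n3–n9, n3–n8} are in the MST → 2.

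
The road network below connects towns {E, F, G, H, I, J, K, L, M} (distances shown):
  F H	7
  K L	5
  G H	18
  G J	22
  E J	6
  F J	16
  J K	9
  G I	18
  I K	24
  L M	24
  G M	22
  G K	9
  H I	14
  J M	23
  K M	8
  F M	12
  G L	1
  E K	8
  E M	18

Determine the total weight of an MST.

Prim, starting at E.
Step 1: cheapest edge leaving the tree is E J (6); add J.
Step 2: cheapest edge leaving the tree is E K (8); add K.
Step 3: cheapest edge leaving the tree is K L (5); add L.
Step 4: cheapest edge leaving the tree is G L (1); add G.
Step 5: cheapest edge leaving the tree is K M (8); add M.
Step 6: cheapest edge leaving the tree is F M (12); add F.
Step 7: cheapest edge leaving the tree is F H (7); add H.
Step 8: cheapest edge leaving the tree is H I (14); add I.
MST edges: E J, E K, K L, G L, K M, F M, F H, H I; total weight 6+8+5+1+8+12+7+14 = 61.

61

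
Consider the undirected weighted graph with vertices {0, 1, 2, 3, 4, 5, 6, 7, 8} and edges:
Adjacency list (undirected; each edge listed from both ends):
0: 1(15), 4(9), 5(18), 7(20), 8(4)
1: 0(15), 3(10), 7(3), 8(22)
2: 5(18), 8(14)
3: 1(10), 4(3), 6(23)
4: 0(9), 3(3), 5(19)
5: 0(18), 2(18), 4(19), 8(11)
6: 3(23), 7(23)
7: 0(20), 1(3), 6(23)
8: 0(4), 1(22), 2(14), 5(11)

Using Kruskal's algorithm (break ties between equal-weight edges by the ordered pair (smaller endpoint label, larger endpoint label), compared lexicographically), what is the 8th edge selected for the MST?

3-6

Kruskal: consider edges lightest-first.
1—7 (3): add — endpoints in different components.
3—4 (3): add — endpoints in different components.
0—8 (4): add — endpoints in different components.
0—4 (9): add — endpoints in different components.
1—3 (10): add — endpoints in different components.
5—8 (11): add — endpoints in different components.
2—8 (14): add — endpoints in different components.
0—1 (15): skip — 0 and 1 already connected.
0—5 (18): skip — 0 and 5 already connected.
2—5 (18): skip — 2 and 5 already connected.
4—5 (19): skip — 4 and 5 already connected.
0—7 (20): skip — 0 and 7 already connected.
1—8 (22): skip — 1 and 8 already connected.
3—6 (23): add — endpoints in different components.
The 8th edge added is 3—6.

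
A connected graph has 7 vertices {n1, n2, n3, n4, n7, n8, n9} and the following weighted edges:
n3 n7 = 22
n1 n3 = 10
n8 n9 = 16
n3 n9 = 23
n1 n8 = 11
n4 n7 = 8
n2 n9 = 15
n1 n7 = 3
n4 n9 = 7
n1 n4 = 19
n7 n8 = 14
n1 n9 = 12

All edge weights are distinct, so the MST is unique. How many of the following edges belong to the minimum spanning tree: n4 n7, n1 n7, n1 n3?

Kruskal: consider edges lightest-first.
n1 n7 (3): add — endpoints in different components.
n4 n9 (7): add — endpoints in different components.
n4 n7 (8): add — endpoints in different components.
n1 n3 (10): add — endpoints in different components.
n1 n8 (11): add — endpoints in different components.
n1 n9 (12): skip — n9 and n1 already connected.
n7 n8 (14): skip — n7 and n8 already connected.
n2 n9 (15): add — endpoints in different components.
MST edge set: {n1 n7, n4 n9, n4 n7, n1 n3, n1 n8, n2 n9}.
Of the listed edges, {n4 n7, n1 n7, n1 n3} are in the MST → 3.

3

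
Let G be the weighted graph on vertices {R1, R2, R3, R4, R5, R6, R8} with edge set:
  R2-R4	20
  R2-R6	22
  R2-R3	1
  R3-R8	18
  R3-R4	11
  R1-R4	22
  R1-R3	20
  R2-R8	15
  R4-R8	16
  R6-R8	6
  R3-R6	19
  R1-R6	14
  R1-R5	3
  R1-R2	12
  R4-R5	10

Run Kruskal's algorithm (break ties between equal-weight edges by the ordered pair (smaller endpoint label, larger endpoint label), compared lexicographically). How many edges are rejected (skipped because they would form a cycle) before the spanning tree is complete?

Kruskal: consider edges lightest-first.
R2-R3 (1): add — endpoints in different components.
R1-R5 (3): add — endpoints in different components.
R6-R8 (6): add — endpoints in different components.
R4-R5 (10): add — endpoints in different components.
R3-R4 (11): add — endpoints in different components.
R1-R2 (12): skip — R2 and R1 already connected.
R1-R6 (14): add — endpoints in different components.
Edges rejected before the tree was complete: 1.

1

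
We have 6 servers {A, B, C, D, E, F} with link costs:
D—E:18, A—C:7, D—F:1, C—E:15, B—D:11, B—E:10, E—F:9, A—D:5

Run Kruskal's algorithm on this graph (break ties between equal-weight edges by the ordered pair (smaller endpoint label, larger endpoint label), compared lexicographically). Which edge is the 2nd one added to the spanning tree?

A-D

Sort edges by weight, then run Kruskal:
D—F (1): add. Components now {A} {B} {C} {D,F} {E}
A—D (5): add. Components now {A,D,F} {B} {C} {E}
A—C (7): add. Components now {A,C,D,F} {B} {E}
E—F (9): add. Components now {A,C,D,E,F} {B}
B—E (10): add. Components now {A,B,C,D,E,F}
The 2nd edge added is A—D.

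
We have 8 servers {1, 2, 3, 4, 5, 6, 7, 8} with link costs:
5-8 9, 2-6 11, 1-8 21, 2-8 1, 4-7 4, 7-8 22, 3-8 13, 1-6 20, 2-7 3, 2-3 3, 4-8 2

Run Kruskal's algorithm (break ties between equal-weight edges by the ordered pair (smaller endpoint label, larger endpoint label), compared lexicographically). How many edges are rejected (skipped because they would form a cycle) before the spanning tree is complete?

2

Sort edges by weight, then run Kruskal:
2-8 (1): add — endpoints in different components.
4-8 (2): add — endpoints in different components.
2-3 (3): add — endpoints in different components.
2-7 (3): add — endpoints in different components.
4-7 (4): skip — 4 and 7 already connected.
5-8 (9): add — endpoints in different components.
2-6 (11): add — endpoints in different components.
3-8 (13): skip — 3 and 8 already connected.
1-6 (20): add — endpoints in different components.
Edges rejected before the tree was complete: 2.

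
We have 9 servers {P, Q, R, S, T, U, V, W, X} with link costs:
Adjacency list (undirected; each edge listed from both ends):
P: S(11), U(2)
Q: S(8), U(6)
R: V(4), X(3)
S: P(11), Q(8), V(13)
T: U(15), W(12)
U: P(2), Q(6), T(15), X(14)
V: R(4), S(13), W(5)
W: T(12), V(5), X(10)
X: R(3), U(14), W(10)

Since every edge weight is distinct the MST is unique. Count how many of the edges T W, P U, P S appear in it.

Sort edges by weight, then run Kruskal:
P U (2): add — endpoints in different components.
R X (3): add — endpoints in different components.
R V (4): add — endpoints in different components.
V W (5): add — endpoints in different components.
Q U (6): add — endpoints in different components.
Q S (8): add — endpoints in different components.
W X (10): skip — X and W already connected.
P S (11): skip — P and S already connected.
T W (12): add — endpoints in different components.
S V (13): add — endpoints in different components.
MST edge set: {P U, R X, R V, V W, Q U, Q S, T W, S V}.
Of the listed edges, {T W, P U} are in the MST → 2.

2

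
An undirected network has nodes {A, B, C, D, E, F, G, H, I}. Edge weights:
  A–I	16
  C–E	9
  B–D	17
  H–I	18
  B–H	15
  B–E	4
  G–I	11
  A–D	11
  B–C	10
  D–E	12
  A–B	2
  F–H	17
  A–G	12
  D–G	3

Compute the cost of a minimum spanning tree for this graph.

Prim, starting at I.
Step 1: cheapest edge leaving the tree is G–I (11); add G.
Step 2: cheapest edge leaving the tree is D–G (3); add D.
Step 3: cheapest edge leaving the tree is A–D (11); add A.
Step 4: cheapest edge leaving the tree is A–B (2); add B.
Step 5: cheapest edge leaving the tree is B–E (4); add E.
Step 6: cheapest edge leaving the tree is C–E (9); add C.
Step 7: cheapest edge leaving the tree is B–H (15); add H.
Step 8: cheapest edge leaving the tree is F–H (17); add F.
MST edges: G–I, D–G, A–D, A–B, B–E, C–E, B–H, F–H; total weight 11+3+11+2+4+9+15+17 = 72.

72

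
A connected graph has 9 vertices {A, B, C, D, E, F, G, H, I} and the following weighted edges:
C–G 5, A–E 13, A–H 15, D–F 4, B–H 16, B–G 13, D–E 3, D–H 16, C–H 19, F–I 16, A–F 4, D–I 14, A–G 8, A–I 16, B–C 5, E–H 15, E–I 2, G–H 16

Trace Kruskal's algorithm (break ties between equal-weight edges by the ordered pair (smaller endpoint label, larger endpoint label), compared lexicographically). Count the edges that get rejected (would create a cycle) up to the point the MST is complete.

Sort edges by weight, then run Kruskal:
E–I (2): add — endpoints in different components.
D–E (3): add — endpoints in different components.
A–F (4): add — endpoints in different components.
D–F (4): add — endpoints in different components.
B–C (5): add — endpoints in different components.
C–G (5): add — endpoints in different components.
A–G (8): add — endpoints in different components.
A–E (13): skip — A and E already connected.
B–G (13): skip — B and G already connected.
D–I (14): skip — D and I already connected.
A–H (15): add — endpoints in different components.
Edges rejected before the tree was complete: 3.

3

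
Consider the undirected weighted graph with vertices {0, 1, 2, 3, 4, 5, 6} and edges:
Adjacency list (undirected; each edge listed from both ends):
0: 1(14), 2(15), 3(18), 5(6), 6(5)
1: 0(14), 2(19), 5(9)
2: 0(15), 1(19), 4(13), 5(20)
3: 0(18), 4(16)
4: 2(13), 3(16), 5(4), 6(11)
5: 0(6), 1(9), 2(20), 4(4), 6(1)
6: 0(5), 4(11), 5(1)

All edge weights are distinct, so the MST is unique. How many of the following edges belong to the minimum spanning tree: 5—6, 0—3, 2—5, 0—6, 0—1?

Kruskal: consider edges lightest-first.
5—6 (1): add. Components now {0} {1} {2} {3} {4} {5,6}
4—5 (4): add. Components now {0} {1} {2} {3} {4,5,6}
0—6 (5): add. Components now {0,4,5,6} {1} {2} {3}
0—5 (6): skip — 0 and 5 already connected.
1—5 (9): add. Components now {0,1,4,5,6} {2} {3}
4—6 (11): skip — 4 and 6 already connected.
2—4 (13): add. Components now {0,1,2,4,5,6} {3}
0—1 (14): skip — 0 and 1 already connected.
0—2 (15): skip — 0 and 2 already connected.
3—4 (16): add. Components now {0,1,2,3,4,5,6}
MST edge set: {5—6, 4—5, 0—6, 1—5, 2—4, 3—4}.
Of the listed edges, {5—6, 0—6} are in the MST → 2.

2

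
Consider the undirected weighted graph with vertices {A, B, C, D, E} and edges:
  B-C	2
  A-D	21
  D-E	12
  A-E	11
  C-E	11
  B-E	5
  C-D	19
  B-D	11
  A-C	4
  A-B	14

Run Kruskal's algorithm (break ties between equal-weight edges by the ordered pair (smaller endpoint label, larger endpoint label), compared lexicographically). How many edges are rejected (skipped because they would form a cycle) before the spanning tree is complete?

Kruskal: consider edges lightest-first.
B-C (2): add — endpoints in different components.
A-C (4): add — endpoints in different components.
B-E (5): add — endpoints in different components.
A-E (11): skip — A and E already connected.
B-D (11): add — endpoints in different components.
Edges rejected before the tree was complete: 1.

1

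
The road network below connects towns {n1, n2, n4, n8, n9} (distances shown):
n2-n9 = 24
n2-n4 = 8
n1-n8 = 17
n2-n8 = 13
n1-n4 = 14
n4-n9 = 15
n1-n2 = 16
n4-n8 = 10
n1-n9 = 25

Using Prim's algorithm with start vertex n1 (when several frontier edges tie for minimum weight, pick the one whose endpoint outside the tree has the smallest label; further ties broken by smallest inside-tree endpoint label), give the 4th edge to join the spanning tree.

n4-n9

Prim, starting at n1.
Step 1: cheapest edge leaving the tree is n1-n4 (14); add n4.
Step 2: cheapest edge leaving the tree is n2-n4 (8); add n2.
Step 3: cheapest edge leaving the tree is n4-n8 (10); add n8.
Step 4: cheapest edge leaving the tree is n4-n9 (15); add n9.
The 4th edge added is n4-n9.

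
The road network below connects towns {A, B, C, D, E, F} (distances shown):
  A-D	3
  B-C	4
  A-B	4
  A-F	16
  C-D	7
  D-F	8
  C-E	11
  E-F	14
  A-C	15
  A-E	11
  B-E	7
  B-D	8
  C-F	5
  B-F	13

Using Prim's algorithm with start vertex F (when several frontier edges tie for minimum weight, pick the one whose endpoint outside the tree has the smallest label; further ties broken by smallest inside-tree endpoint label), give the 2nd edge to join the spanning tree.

Prim, starting at F.
Step 1: frontier [C-F 5, D-F 8, B-F 13, E-F 14, A-F 16] → take C-F (5); add C.
Step 2: frontier [B-C 4, C-D 7, C-E 11, A-C 15, D-F 8, B-F 13, E-F 14, A-F 16] → take B-C (4); add B.
Step 3: frontier [A-B 4, B-E 7, B-D 8, C-D 7, C-E 11, A-C 15, D-F 8, E-F 14, A-F 16] → take A-B (4); add A.
Step 4: frontier [A-D 3, A-E 11, B-E 7, B-D 8, C-D 7, C-E 11, D-F 8, E-F 14] → take A-D (3); add D.
Step 5: frontier [A-E 11, B-E 7, C-E 11, E-F 14] → take B-E (7); add E.
The 2nd edge added is B-C.

B-C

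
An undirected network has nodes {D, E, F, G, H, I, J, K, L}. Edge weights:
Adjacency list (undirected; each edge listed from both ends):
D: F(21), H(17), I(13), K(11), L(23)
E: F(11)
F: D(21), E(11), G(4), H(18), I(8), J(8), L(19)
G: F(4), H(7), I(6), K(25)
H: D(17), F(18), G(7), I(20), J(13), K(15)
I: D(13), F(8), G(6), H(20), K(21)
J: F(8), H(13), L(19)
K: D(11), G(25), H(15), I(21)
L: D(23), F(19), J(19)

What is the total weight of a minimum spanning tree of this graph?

79

Prim's algorithm from I:
Step 1: cheapest edge leaving the tree is G–I (6); add G.
Step 2: cheapest edge leaving the tree is F–G (4); add F.
Step 3: cheapest edge leaving the tree is G–H (7); add H.
Step 4: cheapest edge leaving the tree is F–J (8); add J.
Step 5: cheapest edge leaving the tree is E–F (11); add E.
Step 6: cheapest edge leaving the tree is D–I (13); add D.
Step 7: cheapest edge leaving the tree is D–K (11); add K.
Step 8: cheapest edge leaving the tree is F–L (19); add L.
MST edges: G–I, F–G, G–H, F–J, E–F, D–I, D–K, F–L; total weight 6+4+7+8+11+13+11+19 = 79.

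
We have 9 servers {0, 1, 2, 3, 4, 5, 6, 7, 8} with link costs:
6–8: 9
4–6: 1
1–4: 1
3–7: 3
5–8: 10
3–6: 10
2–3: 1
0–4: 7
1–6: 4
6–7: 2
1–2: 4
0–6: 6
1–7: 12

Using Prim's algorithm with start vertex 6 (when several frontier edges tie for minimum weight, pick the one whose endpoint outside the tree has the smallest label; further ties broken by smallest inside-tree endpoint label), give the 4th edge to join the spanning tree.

Prim's algorithm from 6:
Step 1: cheapest edge leaving the tree is 4–6 (1); add 4.
Step 2: cheapest edge leaving the tree is 1–4 (1); add 1.
Step 3: cheapest edge leaving the tree is 6–7 (2); add 7.
Step 4: cheapest edge leaving the tree is 3–7 (3); add 3.
Step 5: cheapest edge leaving the tree is 2–3 (1); add 2.
Step 6: cheapest edge leaving the tree is 0–6 (6); add 0.
Step 7: cheapest edge leaving the tree is 6–8 (9); add 8.
Step 8: cheapest edge leaving the tree is 5–8 (10); add 5.
The 4th edge added is 3–7.

3-7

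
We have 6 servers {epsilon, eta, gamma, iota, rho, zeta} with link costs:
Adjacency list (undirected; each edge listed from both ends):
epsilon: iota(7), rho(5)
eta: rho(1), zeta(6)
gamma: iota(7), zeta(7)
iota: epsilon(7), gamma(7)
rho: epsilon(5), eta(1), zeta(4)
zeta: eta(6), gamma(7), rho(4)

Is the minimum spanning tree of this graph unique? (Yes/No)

Sort edges by weight, then run Kruskal:
eta rho (1): add — endpoints in different components.
rho zeta (4): add — endpoints in different components.
epsilon rho (5): add — endpoints in different components.
eta zeta (6): skip — zeta and eta already connected.
epsilon iota (7): add — endpoints in different components.
gamma iota (7): add — endpoints in different components.
Non-tree edge gamma zeta has weight 7, equal to the heaviest edge on its tree cycle — swapping gives another MST of the same weight. Not unique.

No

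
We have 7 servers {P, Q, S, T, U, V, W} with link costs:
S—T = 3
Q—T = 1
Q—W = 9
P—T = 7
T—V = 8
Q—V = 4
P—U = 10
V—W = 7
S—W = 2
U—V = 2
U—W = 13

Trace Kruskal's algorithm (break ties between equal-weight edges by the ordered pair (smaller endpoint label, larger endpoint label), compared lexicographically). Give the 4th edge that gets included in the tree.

Kruskal's algorithm — process edges by increasing weight (ties by edge label):
Q—T (1): add — endpoints in different components.
S—W (2): add — endpoints in different components.
U—V (2): add — endpoints in different components.
S—T (3): add — endpoints in different components.
Q—V (4): add — endpoints in different components.
P—T (7): add — endpoints in different components.
The 4th edge added is S—T.

S-T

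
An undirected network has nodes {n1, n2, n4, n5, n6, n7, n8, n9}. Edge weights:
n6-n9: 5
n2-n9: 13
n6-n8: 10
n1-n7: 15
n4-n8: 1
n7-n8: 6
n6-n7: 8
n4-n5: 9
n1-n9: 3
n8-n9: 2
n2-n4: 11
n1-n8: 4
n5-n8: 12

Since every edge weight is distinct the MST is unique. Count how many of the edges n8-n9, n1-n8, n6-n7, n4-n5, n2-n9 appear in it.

2

Sort edges by weight, then run Kruskal:
n4-n8 (1): add — endpoints in different components.
n8-n9 (2): add — endpoints in different components.
n1-n9 (3): add — endpoints in different components.
n1-n8 (4): skip — n8 and n1 already connected.
n6-n9 (5): add — endpoints in different components.
n7-n8 (6): add — endpoints in different components.
n6-n7 (8): skip — n6 and n7 already connected.
n4-n5 (9): add — endpoints in different components.
n6-n8 (10): skip — n6 and n8 already connected.
n2-n4 (11): add — endpoints in different components.
MST edge set: {n4-n8, n8-n9, n1-n9, n6-n9, n7-n8, n4-n5, n2-n4}.
Of the listed edges, {n8-n9, n4-n5} are in the MST → 2.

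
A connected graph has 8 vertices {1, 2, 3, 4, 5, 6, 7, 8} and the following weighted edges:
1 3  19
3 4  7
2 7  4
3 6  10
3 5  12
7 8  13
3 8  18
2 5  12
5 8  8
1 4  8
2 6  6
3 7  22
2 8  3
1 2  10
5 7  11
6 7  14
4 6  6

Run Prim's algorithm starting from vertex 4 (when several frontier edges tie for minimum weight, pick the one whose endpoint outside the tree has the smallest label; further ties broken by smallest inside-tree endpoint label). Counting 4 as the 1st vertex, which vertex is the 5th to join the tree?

7

Prim, starting at 4.
Step 1: cheapest edge leaving the tree is 4 6 (6); add 6.
Step 2: cheapest edge leaving the tree is 2 6 (6); add 2.
Step 3: cheapest edge leaving the tree is 2 8 (3); add 8.
Step 4: cheapest edge leaving the tree is 2 7 (4); add 7.
Step 5: cheapest edge leaving the tree is 3 4 (7); add 3.
Step 6: cheapest edge leaving the tree is 1 4 (8); add 1.
Step 7: cheapest edge leaving the tree is 5 8 (8); add 5.
Vertex order: 4, 6, 2, 8, 7, 3, 1, 5. The 5th vertex is 7.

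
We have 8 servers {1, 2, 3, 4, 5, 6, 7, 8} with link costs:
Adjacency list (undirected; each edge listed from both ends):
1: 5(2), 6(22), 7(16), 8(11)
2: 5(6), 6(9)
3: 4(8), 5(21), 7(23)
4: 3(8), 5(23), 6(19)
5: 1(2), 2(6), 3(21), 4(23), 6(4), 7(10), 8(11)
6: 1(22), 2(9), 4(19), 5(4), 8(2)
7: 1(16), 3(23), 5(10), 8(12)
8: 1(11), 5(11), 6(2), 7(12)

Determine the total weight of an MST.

51

Kruskal: consider edges lightest-first.
1–5 (2): add — endpoints in different components.
6–8 (2): add — endpoints in different components.
5–6 (4): add — endpoints in different components.
2–5 (6): add — endpoints in different components.
3–4 (8): add — endpoints in different components.
2–6 (9): skip — 2 and 6 already connected.
5–7 (10): add — endpoints in different components.
1–8 (11): skip — 1 and 8 already connected.
5–8 (11): skip — 5 and 8 already connected.
7–8 (12): skip — 7 and 8 already connected.
1–7 (16): skip — 1 and 7 already connected.
4–6 (19): add — endpoints in different components.
MST edges: 1–5, 6–8, 5–6, 2–5, 3–4, 5–7, 4–6; total weight 2+2+4+6+8+10+19 = 51.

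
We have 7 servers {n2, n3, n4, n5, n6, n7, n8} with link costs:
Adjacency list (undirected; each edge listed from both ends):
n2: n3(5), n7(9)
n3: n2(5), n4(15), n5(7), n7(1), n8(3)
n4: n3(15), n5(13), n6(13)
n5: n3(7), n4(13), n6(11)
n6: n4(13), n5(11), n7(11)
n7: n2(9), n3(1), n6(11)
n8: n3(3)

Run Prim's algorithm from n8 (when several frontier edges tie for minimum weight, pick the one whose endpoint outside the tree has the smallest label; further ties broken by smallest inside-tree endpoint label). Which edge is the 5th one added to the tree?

n5-n6

Prim, starting at n8.
Step 1: cheapest edge leaving the tree is n3—n8 (3); add n3.
Step 2: cheapest edge leaving the tree is n3—n7 (1); add n7.
Step 3: cheapest edge leaving the tree is n2—n3 (5); add n2.
Step 4: cheapest edge leaving the tree is n3—n5 (7); add n5.
Step 5: cheapest edge leaving the tree is n5—n6 (11); add n6.
Step 6: cheapest edge leaving the tree is n4—n5 (13); add n4.
The 5th edge added is n5—n6.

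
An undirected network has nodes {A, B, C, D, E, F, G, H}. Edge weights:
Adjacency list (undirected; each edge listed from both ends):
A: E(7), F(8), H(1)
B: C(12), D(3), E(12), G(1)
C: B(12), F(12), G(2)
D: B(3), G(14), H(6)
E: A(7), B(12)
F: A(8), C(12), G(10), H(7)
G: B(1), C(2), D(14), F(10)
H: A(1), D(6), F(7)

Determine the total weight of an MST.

Prim's algorithm from F:
Step 1: frontier [F-H 7, A-F 8, F-G 10, C-F 12] → take F-H (7); add H.
Step 2: frontier [A-F 8, F-G 10, C-F 12, A-H 1, D-H 6] → take A-H (1); add A.
Step 3: frontier [A-E 7, F-G 10, C-F 12, D-H 6] → take D-H (6); add D.
Step 4: frontier [A-E 7, B-D 3, D-G 14, F-G 10, C-F 12] → take B-D (3); add B.
Step 5: frontier [A-E 7, B-G 1, B-C 12, B-E 12, D-G 14, F-G 10, C-F 12] → take B-G (1); add G.
Step 6: frontier [A-E 7, B-C 12, B-E 12, C-F 12, C-G 2] → take C-G (2); add C.
Step 7: frontier [A-E 7, B-E 12] → take A-E (7); add E.
MST edges: F-H, A-H, D-H, B-D, B-G, C-G, A-E; total weight 7+1+6+3+1+2+7 = 27.

27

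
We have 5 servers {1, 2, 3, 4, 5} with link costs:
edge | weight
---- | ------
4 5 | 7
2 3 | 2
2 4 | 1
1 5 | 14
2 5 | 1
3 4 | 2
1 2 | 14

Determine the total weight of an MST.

Sort edges by weight, then run Kruskal:
2 4 (1): add — endpoints in different components.
2 5 (1): add — endpoints in different components.
2 3 (2): add — endpoints in different components.
3 4 (2): skip — 3 and 4 already connected.
4 5 (7): skip — 4 and 5 already connected.
1 2 (14): add — endpoints in different components.
MST edges: 2 4, 2 5, 2 3, 1 2; total weight 1+1+2+14 = 18.

18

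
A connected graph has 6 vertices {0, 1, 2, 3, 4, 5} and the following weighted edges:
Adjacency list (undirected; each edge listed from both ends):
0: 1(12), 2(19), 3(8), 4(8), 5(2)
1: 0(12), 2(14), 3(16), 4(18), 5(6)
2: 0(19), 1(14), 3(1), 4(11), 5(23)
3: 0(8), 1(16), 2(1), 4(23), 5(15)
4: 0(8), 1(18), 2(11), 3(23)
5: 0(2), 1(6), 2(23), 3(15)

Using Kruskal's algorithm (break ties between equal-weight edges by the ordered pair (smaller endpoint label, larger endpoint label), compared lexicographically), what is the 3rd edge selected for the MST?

1-5

Sort edges by weight, then run Kruskal:
2 3 (1): add. Components now {0} {1} {2,3} {4} {5}
0 5 (2): add. Components now {0,5} {1} {2,3} {4}
1 5 (6): add. Components now {0,1,5} {2,3} {4}
0 3 (8): add. Components now {0,1,2,3,5} {4}
0 4 (8): add. Components now {0,1,2,3,4,5}
The 3rd edge added is 1 5.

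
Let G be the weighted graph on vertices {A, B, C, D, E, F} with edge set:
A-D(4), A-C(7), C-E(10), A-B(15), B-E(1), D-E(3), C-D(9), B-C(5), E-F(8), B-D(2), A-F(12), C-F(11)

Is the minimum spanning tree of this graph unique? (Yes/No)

Sort edges by weight, then run Kruskal:
B-E (1): add — endpoints in different components.
B-D (2): add — endpoints in different components.
D-E (3): skip — D and E already connected.
A-D (4): add — endpoints in different components.
B-C (5): add — endpoints in different components.
A-C (7): skip — A and C already connected.
E-F (8): add — endpoints in different components.
Every non-tree edge has weight strictly greater than the heaviest edge on the tree path between its endpoints, so the MST is unique.

Yes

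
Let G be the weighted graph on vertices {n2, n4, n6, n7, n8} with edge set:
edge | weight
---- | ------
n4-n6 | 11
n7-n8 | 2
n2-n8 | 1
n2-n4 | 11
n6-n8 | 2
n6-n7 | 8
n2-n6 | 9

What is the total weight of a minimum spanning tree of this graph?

Grow the tree from n8 using Prim:
Step 1: cheapest edge leaving the tree is n2-n8 (1); add n2.
Step 2: cheapest edge leaving the tree is n6-n8 (2); add n6.
Step 3: cheapest edge leaving the tree is n7-n8 (2); add n7.
Step 4: cheapest edge leaving the tree is n2-n4 (11); add n4.
MST edges: n2-n8, n6-n8, n7-n8, n2-n4; total weight 1+2+2+11 = 16.

16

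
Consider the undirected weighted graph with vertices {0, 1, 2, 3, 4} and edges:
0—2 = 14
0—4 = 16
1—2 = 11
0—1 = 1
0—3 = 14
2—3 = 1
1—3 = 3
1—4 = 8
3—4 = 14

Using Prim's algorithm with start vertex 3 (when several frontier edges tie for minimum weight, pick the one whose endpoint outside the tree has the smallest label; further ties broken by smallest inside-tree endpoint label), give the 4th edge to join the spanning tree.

1-4

Prim, starting at 3.
Step 1: frontier [2—3 1, 1—3 3, 0—3 14, 3—4 14] → take 2—3 (1); add 2.
Step 2: frontier [1—2 11, 0—2 14, 1—3 3, 0—3 14, 3—4 14] → take 1—3 (3); add 1.
Step 3: frontier [0—1 1, 1—4 8, 0—2 14, 0—3 14, 3—4 14] → take 0—1 (1); add 0.
Step 4: frontier [0—4 16, 1—4 8, 3—4 14] → take 1—4 (8); add 4.
The 4th edge added is 1—4.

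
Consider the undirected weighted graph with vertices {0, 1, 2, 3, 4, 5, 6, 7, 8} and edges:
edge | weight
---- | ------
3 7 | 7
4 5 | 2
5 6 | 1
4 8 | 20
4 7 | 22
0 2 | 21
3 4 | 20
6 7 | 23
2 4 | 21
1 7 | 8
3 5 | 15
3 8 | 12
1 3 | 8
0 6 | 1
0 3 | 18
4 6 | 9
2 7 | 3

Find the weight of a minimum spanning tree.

49

Prim's algorithm from 1:
Step 1: cheapest edge leaving the tree is 1 3 (8); add 3.
Step 2: cheapest edge leaving the tree is 3 7 (7); add 7.
Step 3: cheapest edge leaving the tree is 2 7 (3); add 2.
Step 4: cheapest edge leaving the tree is 3 8 (12); add 8.
Step 5: cheapest edge leaving the tree is 3 5 (15); add 5.
Step 6: cheapest edge leaving the tree is 5 6 (1); add 6.
Step 7: cheapest edge leaving the tree is 0 6 (1); add 0.
Step 8: cheapest edge leaving the tree is 4 5 (2); add 4.
MST edges: 1 3, 3 7, 2 7, 3 8, 3 5, 5 6, 0 6, 4 5; total weight 8+7+3+12+15+1+1+2 = 49.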